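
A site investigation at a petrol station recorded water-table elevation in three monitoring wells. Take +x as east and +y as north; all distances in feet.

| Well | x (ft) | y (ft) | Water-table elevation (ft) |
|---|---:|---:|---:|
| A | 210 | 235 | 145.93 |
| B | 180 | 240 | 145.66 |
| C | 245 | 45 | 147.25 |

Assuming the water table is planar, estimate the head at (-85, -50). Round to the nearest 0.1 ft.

Taking A as reference: B−A = (-30, 5, -0.27); C−A = (35, -190, +1.32).
Solve a·Δx + b·Δy = Δh: det = (-30)·(-190) − 35·5 = 5525.
∂h/∂x = [(-0.27)·(-190) − (+1.32)·5] / 5525 = +0.008090
∂h/∂y = [(-30)·(+1.32) − 35·(-0.27)] / 5525 = -0.005457
h(-85, -50) = 145.93 + (+0.008090)·(-295) + (-0.005457)·(-285) = 145.93 -2.387 +1.555 = 145.099 ft.

145.1 ft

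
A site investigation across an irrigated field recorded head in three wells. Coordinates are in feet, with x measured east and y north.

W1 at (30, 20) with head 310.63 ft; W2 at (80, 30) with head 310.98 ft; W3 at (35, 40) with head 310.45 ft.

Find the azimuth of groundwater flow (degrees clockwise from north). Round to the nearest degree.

Taking W1 as reference: W2−W1 = (50, 10, +0.35); W3−W1 = (5, 20, -0.18).
Determinant of the coordinate differences = 50·20 − 5·10 = 950.
∂h/∂x = [(+0.35)·20 − (-0.18)·10] / 950 = +0.009263
∂h/∂y = [50·(-0.18) − 5·(+0.35)] / 950 = -0.01132
Flow direction (−∇h) has components (-0.009263 E, +0.01132 N).
Azimuth = atan2(E, N) = atan2(-0.009263, +0.01132) = 320.7° ≈ 321°.

321°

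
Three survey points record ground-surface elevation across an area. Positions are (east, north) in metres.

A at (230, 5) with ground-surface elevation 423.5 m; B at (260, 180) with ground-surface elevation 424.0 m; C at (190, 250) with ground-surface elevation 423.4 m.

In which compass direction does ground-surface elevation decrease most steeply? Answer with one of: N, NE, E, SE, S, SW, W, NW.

W

Three-point gradient (reference A): Δ to B = (30, 175, +0.5), Δ to C = (-40, 245, -0.1).
∂z/∂x = +0.009756, ∂z/∂y = +0.001185 (det = 14350).
Steepest decrease is along −∇f = (-0.009756 E, -0.001185 N) → west.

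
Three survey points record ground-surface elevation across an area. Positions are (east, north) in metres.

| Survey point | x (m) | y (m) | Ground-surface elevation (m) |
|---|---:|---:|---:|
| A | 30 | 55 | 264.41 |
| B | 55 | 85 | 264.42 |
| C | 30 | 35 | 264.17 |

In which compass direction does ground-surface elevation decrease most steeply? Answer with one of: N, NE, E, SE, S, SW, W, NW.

SE

With z = a·x + b·y + c and A as origin, the differences give:
  25·a + 30·b = +0.01
  0·a + (-20)·b = -0.24
Eliminate b (×(-20) and ×30, subtract): -500·a = 7.000 → a = ∂z/∂x = -0.01400
Back-substitute: b = ∂z/∂y = +0.01200.
Steepest decrease is along −∇f = (+0.01400 E, -0.01200 N) → southeast.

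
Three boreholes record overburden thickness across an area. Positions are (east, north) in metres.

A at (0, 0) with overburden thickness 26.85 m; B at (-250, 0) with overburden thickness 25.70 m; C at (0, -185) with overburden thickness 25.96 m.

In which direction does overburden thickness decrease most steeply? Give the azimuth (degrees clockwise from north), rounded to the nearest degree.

∂d/∂x = (25.70 − 26.85) / (-250 − 0) = +0.004600
∂d/∂y = (25.96 − 26.85) / (-185 − 0) = +0.004811
Steepest decrease is along −∇f: components (-0.004600 E, -0.004811 N).
Azimuth = atan2(-0.004600, -0.004811) = 223.7° ≈ 224°.

224°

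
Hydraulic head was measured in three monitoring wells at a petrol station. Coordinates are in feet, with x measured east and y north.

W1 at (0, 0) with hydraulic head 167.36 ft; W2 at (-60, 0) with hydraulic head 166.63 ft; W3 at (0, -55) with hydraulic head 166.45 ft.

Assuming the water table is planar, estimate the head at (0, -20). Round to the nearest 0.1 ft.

∂h/∂x = (166.63 − 167.36) / (-60 − 0) = +0.01217
∂h/∂y = (166.45 − 167.36) / (-55 − 0) = +0.01655
h(0, -20) = 167.36 + (+0.01217)·(0) + (+0.01655)·(-20) = 167.36 +0.000 -0.331 = 167.029 ft.

167.0 ft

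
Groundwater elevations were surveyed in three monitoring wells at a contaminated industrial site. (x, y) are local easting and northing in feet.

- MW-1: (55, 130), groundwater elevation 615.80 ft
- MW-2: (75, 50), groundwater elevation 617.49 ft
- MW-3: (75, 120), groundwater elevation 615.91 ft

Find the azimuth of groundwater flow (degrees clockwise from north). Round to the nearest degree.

014°

Taking MW-1 as reference: MW-2−MW-1 = (20, -80, +1.69); MW-3−MW-1 = (20, -10, +0.11).
Determinant of the coordinate differences = 20·(-10) − 20·(-80) = 1400.
∂h/∂x = [(+1.69)·(-10) − (+0.11)·(-80)] / 1400 = -0.005786
∂h/∂y = [20·(+0.11) − 20·(+1.69)] / 1400 = -0.02257
Flow direction (−∇h) has components (+0.005786 E, +0.02257 N).
Azimuth = atan2(E, N) = atan2(+0.005786, +0.02257) = 14.4° ≈ 014°.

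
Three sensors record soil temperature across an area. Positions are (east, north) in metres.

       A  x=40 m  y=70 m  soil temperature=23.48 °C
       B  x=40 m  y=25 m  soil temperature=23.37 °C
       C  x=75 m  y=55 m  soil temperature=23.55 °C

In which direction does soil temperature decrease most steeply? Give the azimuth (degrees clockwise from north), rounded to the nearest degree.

With T = a·x + b·y + c and A as origin, the differences give:
  0·a + (-45)·b = -0.11
  35·a + (-15)·b = +0.07
Eliminate b (×(-15) and ×(-45), subtract): 1575·a = 4.800 → a = ∂T/∂x = +0.003048
Back-substitute: b = ∂T/∂y = +0.002444.
Steepest decrease is along −∇f: components (-0.003048 E, -0.002444 N).
Azimuth = atan2(-0.003048, -0.002444) = 231.3° ≈ 231°.

231°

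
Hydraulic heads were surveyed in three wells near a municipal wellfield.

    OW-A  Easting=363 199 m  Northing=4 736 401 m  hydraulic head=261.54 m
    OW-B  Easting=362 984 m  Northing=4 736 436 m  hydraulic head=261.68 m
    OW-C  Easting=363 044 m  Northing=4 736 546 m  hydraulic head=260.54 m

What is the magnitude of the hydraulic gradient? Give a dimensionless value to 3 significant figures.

0.00944

Taking OW-A as reference: OW-B−OW-A = (-215, 35, +0.14); OW-C−OW-A = (-155, 145, -1.00).
Determinant of the coordinate differences = (-215)·145 − (-155)·35 = -25750.
∂h/∂x = [(+0.14)·145 − (-1.00)·35] / -25750 = -0.002148
∂h/∂y = [(-215)·(-1.00) − (-155)·(+0.14)] / -25750 = -0.009192
|∇h| = √(-0.002148² + -0.009192²) = 0.00944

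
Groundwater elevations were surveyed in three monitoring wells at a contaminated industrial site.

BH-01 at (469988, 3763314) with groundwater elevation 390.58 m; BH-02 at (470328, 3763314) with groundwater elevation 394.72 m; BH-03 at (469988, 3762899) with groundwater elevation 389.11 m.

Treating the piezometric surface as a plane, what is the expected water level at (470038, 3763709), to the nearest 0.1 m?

∂h/∂x = (394.72 − 390.58) / (470328 − 469988) = +0.01218
∂h/∂y = (389.11 − 390.58) / (3762899 − 3763314) = +0.003542
h(470038, 3763709) = 390.58 + (+0.01218)·(50) + (+0.003542)·(395) = 390.58 +0.609 +1.399 = 392.588 m.

392.6 m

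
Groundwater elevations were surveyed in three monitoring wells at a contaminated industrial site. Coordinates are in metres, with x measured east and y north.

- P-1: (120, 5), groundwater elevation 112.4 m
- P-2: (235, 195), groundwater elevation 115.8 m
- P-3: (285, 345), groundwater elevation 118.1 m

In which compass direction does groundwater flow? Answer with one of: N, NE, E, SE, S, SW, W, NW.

With h = a·x + b·y + c and P-1 as origin, the differences give:
  115·a + 190·b = +3.4
  165·a + 340·b = +5.7
Eliminate b (×340 and ×190, subtract): 7750·a = 73.00 → a = ∂h/∂x = +0.009419
Back-substitute: b = ∂h/∂y = +0.01219.
Flow = −∇h = (-0.009419 east, -0.01219 north), which points southwest.

SW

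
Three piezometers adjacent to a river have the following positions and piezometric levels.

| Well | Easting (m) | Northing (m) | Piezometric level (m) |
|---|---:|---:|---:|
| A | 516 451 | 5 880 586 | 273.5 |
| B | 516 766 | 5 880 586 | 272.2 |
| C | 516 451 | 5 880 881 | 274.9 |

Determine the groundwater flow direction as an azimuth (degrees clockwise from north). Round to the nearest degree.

∂h/∂x = (272.2 − 273.5) / (516766 − 516451) = -0.004127
∂h/∂y = (274.9 − 273.5) / (5880881 − 5880586) = +0.004746
Flow direction (−∇h) has components (+0.004127 E, -0.004746 N).
Azimuth = atan2(E, N) = atan2(+0.004127, -0.004746) = 139.0° ≈ 139°.

139°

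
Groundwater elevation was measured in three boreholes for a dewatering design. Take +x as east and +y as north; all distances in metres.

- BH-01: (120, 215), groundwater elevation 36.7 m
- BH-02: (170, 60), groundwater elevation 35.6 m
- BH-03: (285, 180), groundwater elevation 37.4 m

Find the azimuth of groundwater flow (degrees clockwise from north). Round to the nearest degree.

Differences from BH-01: to BH-02 (Δx, Δy, Δh) = (50, -155, -1.1); to BH-03 = (165, -35, +0.7).
Determinant of the coordinate differences = 50·(-35) − 165·(-155) = 23825.
∂h/∂x = [(-1.1)·(-35) − (+0.7)·(-155)] / 23825 = +0.006170
∂h/∂y = [50·(+0.7) − 165·(-1.1)] / 23825 = +0.009087
Flow direction (−∇h) has components (-0.006170 E, -0.009087 N).
Azimuth = atan2(E, N) = atan2(-0.006170, -0.009087) = 214.2° ≈ 214°.

214°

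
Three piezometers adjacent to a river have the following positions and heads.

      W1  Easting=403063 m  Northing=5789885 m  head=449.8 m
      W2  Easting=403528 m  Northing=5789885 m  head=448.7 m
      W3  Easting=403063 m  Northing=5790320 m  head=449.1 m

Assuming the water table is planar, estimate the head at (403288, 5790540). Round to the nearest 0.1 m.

448.2 m

∂h/∂x = (448.7 − 449.8) / (403528 − 403063) = -0.002366
∂h/∂y = (449.1 − 449.8) / (5790320 − 5789885) = -0.001609
h(403288, 5790540) = 449.8 + (-0.002366)·(225) + (-0.001609)·(655) = 449.8 -0.532 -1.054 = 448.214 m.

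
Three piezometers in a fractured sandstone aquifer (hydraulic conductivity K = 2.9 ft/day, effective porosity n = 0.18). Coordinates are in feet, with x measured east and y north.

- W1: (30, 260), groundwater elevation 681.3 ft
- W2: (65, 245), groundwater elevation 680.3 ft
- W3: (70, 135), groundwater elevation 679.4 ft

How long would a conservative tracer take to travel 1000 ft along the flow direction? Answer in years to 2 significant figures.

With h = a·x + b·y + c and W1 as origin, the differences give:
  35·a + (-15)·b = -1.0
  40·a + (-125)·b = -1.9
Eliminate b (×(-125) and ×(-15), subtract): -3775·a = 96.50 → a = ∂h/∂x = -0.02556
Back-substitute: b = ∂h/∂y = +0.007020.
|∇h| = √(-0.02556² + 0.007020²) = 0.02651
Seepage velocity v = K·i/n = 2.9 × 0.02651 / 0.18 = 0.4271 ft/day.
t = 1000 / 0.4271 = 2341 days = 6.41 years.

6.4 years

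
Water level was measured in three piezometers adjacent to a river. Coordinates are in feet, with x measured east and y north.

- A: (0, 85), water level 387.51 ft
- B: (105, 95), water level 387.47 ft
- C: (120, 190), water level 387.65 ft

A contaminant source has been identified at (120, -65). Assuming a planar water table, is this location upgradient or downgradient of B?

downgradient

Three-point gradient (reference A): Δ to B = (105, 10, -0.04), Δ to C = (120, 105, +0.14).
∂h/∂x = -0.0005700, ∂h/∂y = +0.001985 (det = 9825).
Head at (120, -65) = 387.51 + (-0.0005700)·(120) + (+0.001985)·(-150) = 387.14 ft.
That is lower than the 387.47 ft at B, so the point is downgradient.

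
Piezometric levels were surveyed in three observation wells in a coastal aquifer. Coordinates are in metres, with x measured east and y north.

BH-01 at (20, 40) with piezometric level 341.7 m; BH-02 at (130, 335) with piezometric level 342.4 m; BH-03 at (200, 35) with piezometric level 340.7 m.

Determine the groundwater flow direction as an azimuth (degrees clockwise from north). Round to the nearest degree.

Taking BH-01 as reference: BH-02−BH-01 = (110, 295, +0.7); BH-03−BH-01 = (180, -5, -1.0).
Determinant of the coordinate differences = 110·(-5) − 180·295 = -53650.
∂h/∂x = [(+0.7)·(-5) − (-1.0)·295] / -53650 = -0.005433
∂h/∂y = [110·(-1.0) − 180·(+0.7)] / -53650 = +0.004399
Flow direction (−∇h) has components (+0.005433 E, -0.004399 N).
Azimuth = atan2(E, N) = atan2(+0.005433, -0.004399) = 129.0° ≈ 129°.

129°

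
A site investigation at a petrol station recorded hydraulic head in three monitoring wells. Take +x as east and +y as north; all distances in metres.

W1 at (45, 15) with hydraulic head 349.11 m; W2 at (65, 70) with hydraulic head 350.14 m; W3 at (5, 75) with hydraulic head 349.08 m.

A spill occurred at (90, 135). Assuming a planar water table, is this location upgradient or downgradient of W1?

upgradient

With h = a·x + b·y + c and W1 as origin, the differences give:
  20·a + 55·b = +1.03
  (-40)·a + 60·b = -0.03
Eliminate b (×60 and ×55, subtract): 3400·a = 63.450 → a = ∂h/∂x = +0.01866
Back-substitute: b = ∂h/∂y = +0.01194.
Head at (90, 135) = 349.11 + (+0.01866)·(45) + (+0.01194)·(120) = 351.38 m.
That is higher than the 349.11 m at W1, so the point is upgradient.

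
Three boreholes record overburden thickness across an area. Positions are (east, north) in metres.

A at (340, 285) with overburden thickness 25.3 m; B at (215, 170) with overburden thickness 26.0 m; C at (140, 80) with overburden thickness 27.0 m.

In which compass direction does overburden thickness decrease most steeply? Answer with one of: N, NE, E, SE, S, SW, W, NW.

With d = a·x + b·y + c and A as origin, the differences give:
  (-125)·a + (-115)·b = +0.7
  (-200)·a + (-205)·b = +1.7
Eliminate b (×(-205) and ×(-115), subtract): 2625·a = 52.00 → a = ∂d/∂x = +0.01981
Back-substitute: b = ∂d/∂y = -0.02762.
Steepest decrease is along −∇f = (-0.01981 E, +0.02762 N) → northwest.

NW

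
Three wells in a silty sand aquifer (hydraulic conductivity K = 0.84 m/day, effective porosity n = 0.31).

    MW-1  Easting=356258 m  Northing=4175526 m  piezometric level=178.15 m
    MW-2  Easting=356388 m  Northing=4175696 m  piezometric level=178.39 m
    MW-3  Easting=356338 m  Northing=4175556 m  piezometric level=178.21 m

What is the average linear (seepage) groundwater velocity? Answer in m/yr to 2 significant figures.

1.2 m/yr

Taking MW-1 as reference: MW-2−MW-1 = (130, 170, +0.24); MW-3−MW-1 = (80, 30, +0.06).
Determinant of the coordinate differences = 130·30 − 80·170 = -9700.
∂h/∂x = [(+0.24)·30 − (+0.06)·170] / -9700 = +0.0003093
∂h/∂y = [130·(+0.06) − 80·(+0.24)] / -9700 = +0.001175
|∇h| = √(0.0003093² + 0.001175²) = 0.001215
Seepage velocity v = K·i/n = 0.84 × 0.001215 / 0.31 = 0.003292 m/day = 1.202 m/yr.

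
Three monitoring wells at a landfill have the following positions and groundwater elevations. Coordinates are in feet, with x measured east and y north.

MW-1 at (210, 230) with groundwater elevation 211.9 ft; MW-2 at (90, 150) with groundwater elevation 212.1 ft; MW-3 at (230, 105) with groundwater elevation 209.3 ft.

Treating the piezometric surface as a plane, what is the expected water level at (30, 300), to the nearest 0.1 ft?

215.7 ft

With h = a·x + b·y + c and MW-1 as origin, the differences give:
  (-120)·a + (-80)·b = +0.2
  20·a + (-125)·b = -2.6
Eliminate b (×(-125) and ×(-80), subtract): 16600·a = -233.00 → a = ∂h/∂x = -0.01404
Back-substitute: b = ∂h/∂y = +0.01855.
h(30, 300) = 211.9 + (-0.01404)·(-180) + (+0.01855)·(70) = 211.9 +2.527 +1.299 = 215.725 ft.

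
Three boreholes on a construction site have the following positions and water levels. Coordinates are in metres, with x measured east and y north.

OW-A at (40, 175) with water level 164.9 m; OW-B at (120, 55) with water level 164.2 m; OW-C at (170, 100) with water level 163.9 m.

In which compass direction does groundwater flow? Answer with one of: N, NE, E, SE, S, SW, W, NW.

E

With h = a·x + b·y + c and OW-A as origin, the differences give:
  80·a + (-120)·b = -0.7
  130·a + (-75)·b = -1.0
Eliminate b (×(-75) and ×(-120), subtract): 9600·a = -67.50 → a = ∂h/∂x = -0.007031
Back-substitute: b = ∂h/∂y = +0.001146.
Flow = −∇h = (+0.007031 east, -0.001146 north), which points east.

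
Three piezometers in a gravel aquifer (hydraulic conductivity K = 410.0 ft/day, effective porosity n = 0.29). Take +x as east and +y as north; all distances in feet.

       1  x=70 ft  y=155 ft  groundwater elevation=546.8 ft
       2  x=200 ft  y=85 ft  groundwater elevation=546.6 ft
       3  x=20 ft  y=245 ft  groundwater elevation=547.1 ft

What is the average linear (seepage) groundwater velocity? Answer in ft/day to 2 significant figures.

5.0 ft/day

With h = a·x + b·y + c and 1 as origin, the differences give:
  130·a + (-70)·b = -0.2
  (-50)·a + 90·b = +0.3
Eliminate b (×90 and ×(-70), subtract): 8200·a = 3.00 → a = ∂h/∂x = +0.0003659
Back-substitute: b = ∂h/∂y = +0.003537.
|∇h| = √(0.0003659² + 0.003537²) = 0.003556
Seepage velocity v = K·i/n = 410.0 × 0.003556 / 0.29 = 5.027 ft/day.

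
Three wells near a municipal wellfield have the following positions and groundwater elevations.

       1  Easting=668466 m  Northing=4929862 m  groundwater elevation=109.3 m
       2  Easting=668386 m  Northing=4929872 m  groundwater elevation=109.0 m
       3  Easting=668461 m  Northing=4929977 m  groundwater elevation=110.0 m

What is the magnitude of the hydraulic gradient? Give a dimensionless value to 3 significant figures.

Taking 1 as reference: 2−1 = (-80, 10, -0.3); 3−1 = (-5, 115, +0.7).
Solve a·Δx + b·Δy = Δh: det = (-80)·115 − (-5)·10 = -9150.
∂h/∂x = [(-0.3)·115 − (+0.7)·10] / -9150 = +0.004536
∂h/∂y = [(-80)·(+0.7) − (-5)·(-0.3)] / -9150 = +0.006284
|∇h| = √(0.004536² + 0.006284²) = 0.00775

0.00775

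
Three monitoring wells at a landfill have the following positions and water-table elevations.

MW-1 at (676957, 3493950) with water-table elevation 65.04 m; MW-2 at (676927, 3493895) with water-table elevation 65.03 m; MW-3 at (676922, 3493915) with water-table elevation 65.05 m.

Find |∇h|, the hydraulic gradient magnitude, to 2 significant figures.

Three-point gradient (reference MW-1): Δ to MW-2 = (-30, -55, -0.01), Δ to MW-3 = (-35, -35, +0.01).
∂h/∂x = -0.001029, ∂h/∂y = +0.0007429 (det = -875).
|∇h| = √(-0.001029² + 0.0007429²) = 0.001269

0.0013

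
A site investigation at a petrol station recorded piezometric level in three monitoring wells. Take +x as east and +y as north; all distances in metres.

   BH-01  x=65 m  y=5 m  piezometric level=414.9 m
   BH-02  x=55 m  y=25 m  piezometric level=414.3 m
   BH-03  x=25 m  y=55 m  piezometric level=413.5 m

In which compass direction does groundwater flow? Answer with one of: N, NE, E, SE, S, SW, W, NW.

With h = a·x + b·y + c and BH-01 as origin, the differences give:
  (-10)·a + 20·b = -0.6
  (-40)·a + 50·b = -1.4
Eliminate b (×50 and ×20, subtract): 300·a = -2.00 → a = ∂h/∂x = -0.006667
Back-substitute: b = ∂h/∂y = -0.03333.
Flow = −∇h = (+0.006667 east, +0.03333 north), which points north.

N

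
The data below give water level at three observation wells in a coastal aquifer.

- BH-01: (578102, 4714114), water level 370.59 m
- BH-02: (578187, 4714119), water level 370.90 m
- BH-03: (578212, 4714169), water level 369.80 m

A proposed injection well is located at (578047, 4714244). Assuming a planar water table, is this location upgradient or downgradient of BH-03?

downgradient

Taking BH-01 as reference: BH-02−BH-01 = (85, 5, +0.31); BH-03−BH-01 = (110, 55, -0.79).
Solve a·Δx + b·Δy = Δh: det = 85·55 − 110·5 = 4125.
∂h/∂x = [(+0.31)·55 − (-0.79)·5] / 4125 = +0.005091
∂h/∂y = [85·(-0.79) − 110·(+0.31)] / 4125 = -0.02455
Head at (578047, 4714244) = 370.59 + (+0.005091)·(-55) + (-0.02455)·(130) = 367.12 m.
That is lower than the 369.80 m at BH-03, so the point is downgradient.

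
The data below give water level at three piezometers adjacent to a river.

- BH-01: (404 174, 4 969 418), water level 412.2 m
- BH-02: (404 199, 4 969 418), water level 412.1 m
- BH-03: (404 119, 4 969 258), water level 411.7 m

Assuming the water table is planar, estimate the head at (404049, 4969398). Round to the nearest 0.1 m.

412.6 m

Differences from BH-01: to BH-02 (Δx, Δy, Δh) = (25, 0, -0.1); to BH-03 = (-55, -160, -0.5).
Determinant of the coordinate differences = 25·(-160) − (-55)·0 = -4000.
∂h/∂x = [(-0.1)·(-160) − (-0.5)·0] / -4000 = -0.004000
∂h/∂y = [25·(-0.5) − (-55)·(-0.1)] / -4000 = +0.004500
h(404049, 4969398) = 412.2 + (-0.004000)·(-125) + (+0.004500)·(-20) = 412.2 +0.500 -0.090 = 412.610 m.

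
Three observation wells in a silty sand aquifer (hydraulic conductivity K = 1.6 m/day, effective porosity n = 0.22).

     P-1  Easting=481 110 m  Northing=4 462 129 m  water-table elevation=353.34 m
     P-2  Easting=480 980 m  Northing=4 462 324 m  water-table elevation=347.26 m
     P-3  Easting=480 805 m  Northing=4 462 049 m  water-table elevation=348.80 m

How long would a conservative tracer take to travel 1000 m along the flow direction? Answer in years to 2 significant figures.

Three-point gradient (reference P-1): Δ to P-2 = (-130, 195, -6.08), Δ to P-3 = (-305, -80, -4.54).
∂h/∂x = +0.01963, ∂h/∂y = -0.01809 (det = 69875).
|∇h| = √(0.01963² + -0.01809²) = 0.02669
Seepage velocity v = K·i/n = 1.6 × 0.02669 / 0.22 = 0.1941 m/day.
t = 1000 / 0.1941 = 5152 days = 14.1 years.

14 years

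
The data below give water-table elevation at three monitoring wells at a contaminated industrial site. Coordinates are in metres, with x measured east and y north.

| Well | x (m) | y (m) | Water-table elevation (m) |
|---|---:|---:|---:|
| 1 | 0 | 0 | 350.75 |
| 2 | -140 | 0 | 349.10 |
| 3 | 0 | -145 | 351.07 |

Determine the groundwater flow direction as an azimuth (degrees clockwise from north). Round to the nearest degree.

281°

∂h/∂x = (349.10 − 350.75) / (-140 − 0) = +0.01179
∂h/∂y = (351.07 − 350.75) / (-145 − 0) = -0.002207
Flow direction (−∇h) has components (-0.01179 E, +0.002207 N).
Azimuth = atan2(E, N) = atan2(-0.01179, +0.002207) = 280.6° ≈ 281°.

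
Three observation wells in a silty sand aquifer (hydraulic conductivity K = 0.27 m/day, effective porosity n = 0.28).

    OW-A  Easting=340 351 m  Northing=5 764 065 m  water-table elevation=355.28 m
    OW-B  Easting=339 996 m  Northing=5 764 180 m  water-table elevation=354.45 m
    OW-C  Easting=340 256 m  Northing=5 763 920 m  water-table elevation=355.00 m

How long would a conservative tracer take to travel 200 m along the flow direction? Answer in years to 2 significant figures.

Taking OW-A as reference: OW-B−OW-A = (-355, 115, -0.83); OW-C−OW-A = (-95, -145, -0.28).
Solve a·Δx + b·Δy = Δh: det = (-355)·(-145) − (-95)·115 = 62400.
∂h/∂x = [(-0.83)·(-145) − (-0.28)·115] / 62400 = +0.002445
∂h/∂y = [(-355)·(-0.28) − (-95)·(-0.83)] / 62400 = +0.0003293
|∇h| = √(0.002445² + 0.0003293²) = 0.002467
Seepage velocity v = K·i/n = 0.27 × 0.002467 / 0.28 = 0.002379 m/day.
t = 200 / 0.002379 = 8.407e+04 days = 230 years.

230 years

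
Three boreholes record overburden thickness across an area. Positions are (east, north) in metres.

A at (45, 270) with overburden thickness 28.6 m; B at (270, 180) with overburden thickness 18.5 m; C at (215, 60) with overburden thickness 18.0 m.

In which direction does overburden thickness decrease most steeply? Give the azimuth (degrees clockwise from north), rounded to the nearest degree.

120°

With d = a·x + b·y + c and A as origin, the differences give:
  225·a + (-90)·b = -10.1
  170·a + (-210)·b = -10.6
Eliminate b (×(-210) and ×(-90), subtract): -31950·a = 1167.00 → a = ∂d/∂x = -0.03653
Back-substitute: b = ∂d/∂y = +0.02091.
Steepest decrease is along −∇f: components (+0.03653 E, -0.02091 N).
Azimuth = atan2(+0.03653, -0.02091) = 119.8° ≈ 120°.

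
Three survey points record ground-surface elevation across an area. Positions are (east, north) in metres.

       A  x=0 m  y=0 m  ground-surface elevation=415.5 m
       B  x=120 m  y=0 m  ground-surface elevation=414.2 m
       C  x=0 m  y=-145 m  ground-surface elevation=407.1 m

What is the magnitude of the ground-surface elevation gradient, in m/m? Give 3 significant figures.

∂z/∂x = (414.2 − 415.5) / (120 − 0) = -0.01083
∂z/∂y = (407.1 − 415.5) / (-145 − 0) = +0.05793
|∇f| = √(-0.01083² + 0.05793²) = 0.05893 m/m

0.0589 m/m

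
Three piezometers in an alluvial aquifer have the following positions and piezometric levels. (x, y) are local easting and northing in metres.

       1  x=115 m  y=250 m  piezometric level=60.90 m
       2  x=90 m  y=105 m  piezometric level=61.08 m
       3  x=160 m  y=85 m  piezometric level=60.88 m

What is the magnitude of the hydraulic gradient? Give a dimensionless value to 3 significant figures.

0.00314

Taking 1 as reference: 2−1 = (-25, -145, +0.18); 3−1 = (45, -165, -0.02).
Solve a·Δx + b·Δy = Δh: det = (-25)·(-165) − 45·(-145) = 10650.
∂h/∂x = [(+0.18)·(-165) − (-0.02)·(-145)] / 10650 = -0.003061
∂h/∂y = [(-25)·(-0.02) − 45·(+0.18)] / 10650 = -0.0007136
|∇h| = √(-0.003061² + -0.0007136²) = 0.003143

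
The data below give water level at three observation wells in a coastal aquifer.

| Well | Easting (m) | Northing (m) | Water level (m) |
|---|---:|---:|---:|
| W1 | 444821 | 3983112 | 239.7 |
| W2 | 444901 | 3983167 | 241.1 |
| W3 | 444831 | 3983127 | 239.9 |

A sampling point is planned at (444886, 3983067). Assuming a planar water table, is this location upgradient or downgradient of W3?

Differences from W1: to W2 (Δx, Δy, Δh) = (80, 55, +1.4); to W3 = (10, 15, +0.2).
Determinant of the coordinate differences = 80·15 − 10·55 = 650.
∂h/∂x = [(+1.4)·15 − (+0.2)·55] / 650 = +0.01538
∂h/∂y = [80·(+0.2) − 10·(+1.4)] / 650 = +0.003077
Head at (444886, 3983067) = 239.7 + (+0.01538)·(65) + (+0.003077)·(-45) = 240.56 m.
That is higher than the 239.9 m at W3, so the point is upgradient.

upgradient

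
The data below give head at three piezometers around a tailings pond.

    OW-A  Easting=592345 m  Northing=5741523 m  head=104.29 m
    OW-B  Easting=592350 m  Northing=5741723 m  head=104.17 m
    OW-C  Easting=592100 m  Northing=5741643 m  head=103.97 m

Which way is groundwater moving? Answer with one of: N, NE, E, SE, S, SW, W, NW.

With h = a·x + b·y + c and OW-A as origin, the differences give:
  5·a + 200·b = -0.12
  (-245)·a + 120·b = -0.32
Eliminate b (×120 and ×200, subtract): 49600·a = 49.600 → a = ∂h/∂x = +0.001000
Back-substitute: b = ∂h/∂y = -0.0006250.
Flow = −∇h = (-0.001000 east, +0.0006250 north), which points northwest.

NW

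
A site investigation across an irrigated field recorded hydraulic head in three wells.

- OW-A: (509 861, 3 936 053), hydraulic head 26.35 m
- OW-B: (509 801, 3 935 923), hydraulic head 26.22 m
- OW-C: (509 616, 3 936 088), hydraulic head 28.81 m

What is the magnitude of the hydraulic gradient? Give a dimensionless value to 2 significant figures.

0.011

With h = a·x + b·y + c and OW-A as origin, the differences give:
  (-60)·a + (-130)·b = -0.13
  (-245)·a + 35·b = +2.46
Eliminate b (×35 and ×(-130), subtract): -33950·a = 315.250 → a = ∂h/∂x = -0.009286
Back-substitute: b = ∂h/∂y = +0.005286.
|∇h| = √(-0.009286² + 0.005286²) = 0.01069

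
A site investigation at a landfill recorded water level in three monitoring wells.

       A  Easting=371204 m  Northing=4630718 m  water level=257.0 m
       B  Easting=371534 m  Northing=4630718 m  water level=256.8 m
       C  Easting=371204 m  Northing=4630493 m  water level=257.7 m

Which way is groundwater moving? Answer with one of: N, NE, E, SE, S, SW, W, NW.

∂h/∂x = (256.8 − 257.0) / (371534 − 371204) = -0.0006061
∂h/∂y = (257.7 − 257.0) / (4630493 − 4630718) = -0.003111
Flow = −∇h = (+0.0006061 east, +0.003111 north), which points north.

N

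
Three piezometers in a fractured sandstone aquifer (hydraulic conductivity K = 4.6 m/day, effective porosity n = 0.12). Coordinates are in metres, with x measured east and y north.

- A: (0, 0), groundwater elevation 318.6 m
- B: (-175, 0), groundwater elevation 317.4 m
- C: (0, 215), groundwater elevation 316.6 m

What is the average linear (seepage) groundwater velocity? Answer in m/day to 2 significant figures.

0.44 m/day

∂h/∂x = (317.4 − 318.6) / (-175 − 0) = +0.006857
∂h/∂y = (316.6 − 318.6) / (215 − 0) = -0.009302
|∇h| = √(0.006857² + -0.009302²) = 0.01156
Seepage velocity v = K·i/n = 4.6 × 0.01156 / 0.12 = 0.4431 m/day.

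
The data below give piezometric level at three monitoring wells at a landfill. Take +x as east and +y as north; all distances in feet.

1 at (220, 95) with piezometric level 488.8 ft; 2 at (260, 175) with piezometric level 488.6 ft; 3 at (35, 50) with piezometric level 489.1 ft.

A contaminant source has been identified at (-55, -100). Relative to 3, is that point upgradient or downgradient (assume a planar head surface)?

upgradient

Taking 1 as reference: 2−1 = (40, 80, -0.2); 3−1 = (-185, -45, +0.3).
Solve a·Δx + b·Δy = Δh: det = 40·(-45) − (-185)·80 = 13000.
∂h/∂x = [(-0.2)·(-45) − (+0.3)·80] / 13000 = -0.001154
∂h/∂y = [40·(+0.3) − (-185)·(-0.2)] / 13000 = -0.001923
Head at (-55, -100) = 488.8 + (-0.001154)·(-275) + (-0.001923)·(-195) = 489.49 ft.
That is higher than the 489.1 ft at 3, so the point is upgradient.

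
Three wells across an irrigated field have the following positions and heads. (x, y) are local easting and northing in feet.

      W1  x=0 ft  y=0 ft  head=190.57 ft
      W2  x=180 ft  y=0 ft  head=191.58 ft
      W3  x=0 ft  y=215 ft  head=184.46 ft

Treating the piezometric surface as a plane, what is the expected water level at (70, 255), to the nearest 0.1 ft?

∂h/∂x = (191.58 − 190.57) / (180 − 0) = +0.005611
∂h/∂y = (184.46 − 190.57) / (215 − 0) = -0.02842
h(70, 255) = 190.57 + (+0.005611)·(70) + (-0.02842)·(255) = 190.57 +0.393 -7.247 = 183.716 ft.

183.7 ft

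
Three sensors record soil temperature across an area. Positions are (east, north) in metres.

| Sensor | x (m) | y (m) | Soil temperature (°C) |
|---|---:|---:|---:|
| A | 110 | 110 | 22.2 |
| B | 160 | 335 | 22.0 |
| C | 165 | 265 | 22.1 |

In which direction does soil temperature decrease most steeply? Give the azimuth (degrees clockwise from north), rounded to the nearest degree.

305°

With T = a·x + b·y + c and A as origin, the differences give:
  50·a + 225·b = -0.2
  55·a + 155·b = -0.1
Eliminate b (×155 and ×225, subtract): -4625·a = -8.50 → a = ∂T/∂x = +0.001838
Back-substitute: b = ∂T/∂y = -0.001297.
Steepest decrease is along −∇f: components (-0.001838 E, +0.001297 N).
Azimuth = atan2(-0.001838, +0.001297) = 305.2° ≈ 305°.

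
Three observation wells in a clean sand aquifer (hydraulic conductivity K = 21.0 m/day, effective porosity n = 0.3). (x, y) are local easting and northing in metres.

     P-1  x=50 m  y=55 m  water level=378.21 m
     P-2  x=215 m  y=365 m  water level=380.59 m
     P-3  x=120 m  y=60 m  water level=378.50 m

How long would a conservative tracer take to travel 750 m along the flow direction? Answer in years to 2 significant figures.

Differences from P-1: to P-2 (Δx, Δy, Δh) = (165, 310, +2.38); to P-3 = (70, 5, +0.29).
Determinant of the coordinate differences = 165·5 − 70·310 = -20875.
∂h/∂x = [(+2.38)·5 − (+0.29)·310] / -20875 = +0.003737
∂h/∂y = [165·(+0.29) − 70·(+2.38)] / -20875 = +0.005689
|∇h| = √(0.003737² + 0.005689²) = 0.006807
Seepage velocity v = K·i/n = 21.0 × 0.006807 / 0.3 = 0.4765 m/day.
t = 750 / 0.4765 = 1574 days = 4.31 years.

4.3 years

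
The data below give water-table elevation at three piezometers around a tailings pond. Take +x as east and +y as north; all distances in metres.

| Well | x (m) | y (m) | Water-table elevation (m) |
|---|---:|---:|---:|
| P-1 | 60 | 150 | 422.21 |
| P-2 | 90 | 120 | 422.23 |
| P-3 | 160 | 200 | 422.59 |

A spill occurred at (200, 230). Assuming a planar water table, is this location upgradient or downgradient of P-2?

upgradient

Differences from P-1: to P-2 (Δx, Δy, Δh) = (30, -30, +0.02); to P-3 = (100, 50, +0.38).
Determinant of the coordinate differences = 30·50 − 100·(-30) = 4500.
∂h/∂x = [(+0.02)·50 − (+0.38)·(-30)] / 4500 = +0.002756
∂h/∂y = [30·(+0.38) − 100·(+0.02)] / 4500 = +0.002089
Head at (200, 230) = 422.21 + (+0.002756)·(140) + (+0.002089)·(80) = 422.76 m.
That is higher than the 422.23 m at P-2, so the point is upgradient.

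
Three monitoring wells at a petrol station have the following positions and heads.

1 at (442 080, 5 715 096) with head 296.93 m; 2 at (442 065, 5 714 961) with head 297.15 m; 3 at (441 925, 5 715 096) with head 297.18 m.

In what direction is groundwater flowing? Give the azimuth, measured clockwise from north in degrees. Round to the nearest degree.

Three-point gradient (reference 1): Δ to 2 = (-15, -135, +0.22), Δ to 3 = (-155, 0, +0.25).
∂h/∂x = -0.001613, ∂h/∂y = -0.001450 (det = -20925).
Flow direction (−∇h) has components (+0.001613 E, +0.001450 N).
Azimuth = atan2(E, N) = atan2(+0.001613, +0.001450) = 48.0° ≈ 048°.

048°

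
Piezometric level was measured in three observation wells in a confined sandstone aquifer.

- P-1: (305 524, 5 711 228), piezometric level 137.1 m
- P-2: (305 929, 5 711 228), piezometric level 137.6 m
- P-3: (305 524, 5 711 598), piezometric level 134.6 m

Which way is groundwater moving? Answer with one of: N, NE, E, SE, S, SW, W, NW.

N

∂h/∂x = (137.6 − 137.1) / (305929 − 305524) = +0.001235
∂h/∂y = (134.6 − 137.1) / (5711598 − 5711228) = -0.006757
Flow = −∇h = (-0.001235 east, +0.006757 north), which points north.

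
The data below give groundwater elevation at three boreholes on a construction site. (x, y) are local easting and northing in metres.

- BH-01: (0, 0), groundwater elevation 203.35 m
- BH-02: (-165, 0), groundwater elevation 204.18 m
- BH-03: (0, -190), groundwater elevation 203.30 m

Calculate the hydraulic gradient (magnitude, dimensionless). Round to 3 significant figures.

0.00504

∂h/∂x = (204.18 − 203.35) / (-165 − 0) = -0.005030
∂h/∂y = (203.30 − 203.35) / (-190 − 0) = +0.0002632
|∇h| = √(-0.005030² + 0.0002632²) = 0.005037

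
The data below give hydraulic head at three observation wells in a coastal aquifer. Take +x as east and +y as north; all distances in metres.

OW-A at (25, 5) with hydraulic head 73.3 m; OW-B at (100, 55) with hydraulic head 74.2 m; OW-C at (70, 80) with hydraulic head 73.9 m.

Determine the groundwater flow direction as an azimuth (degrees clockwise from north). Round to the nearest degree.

Three-point gradient (reference OW-A): Δ to OW-B = (75, 50, +0.9), Δ to OW-C = (45, 75, +0.6).
∂h/∂x = +0.01111, ∂h/∂y = +0.001333 (det = 3375).
Flow direction (−∇h) has components (-0.01111 E, -0.001333 N).
Azimuth = atan2(E, N) = atan2(-0.01111, -0.001333) = 263.2° ≈ 263°.

263°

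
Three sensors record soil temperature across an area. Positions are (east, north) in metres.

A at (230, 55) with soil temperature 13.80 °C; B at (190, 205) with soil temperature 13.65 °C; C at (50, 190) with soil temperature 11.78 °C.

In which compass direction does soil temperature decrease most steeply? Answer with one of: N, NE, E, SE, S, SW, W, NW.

Taking A as reference: B−A = (-40, 150, -0.15); C−A = (-180, 135, -2.02).
Determinant of the coordinate differences = (-40)·135 − (-180)·150 = 21600.
∂T/∂x = [(-0.15)·135 − (-2.02)·150] / 21600 = +0.01309
∂T/∂y = [(-40)·(-2.02) − (-180)·(-0.15)] / 21600 = +0.002491
Steepest decrease is along −∇f = (-0.01309 E, -0.002491 N) → west.

W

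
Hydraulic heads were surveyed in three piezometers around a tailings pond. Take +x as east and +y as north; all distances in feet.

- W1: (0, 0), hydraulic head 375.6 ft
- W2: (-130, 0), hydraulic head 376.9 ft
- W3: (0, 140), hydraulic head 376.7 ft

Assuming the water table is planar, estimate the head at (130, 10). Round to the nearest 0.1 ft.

∂h/∂x = (376.9 − 375.6) / (-130 − 0) = -0.010000
∂h/∂y = (376.7 − 375.6) / (140 − 0) = +0.007857
h(130, 10) = 375.6 + (-0.010000)·(130) + (+0.007857)·(10) = 375.6 -1.300 +0.079 = 374.379 ft.

374.4 ft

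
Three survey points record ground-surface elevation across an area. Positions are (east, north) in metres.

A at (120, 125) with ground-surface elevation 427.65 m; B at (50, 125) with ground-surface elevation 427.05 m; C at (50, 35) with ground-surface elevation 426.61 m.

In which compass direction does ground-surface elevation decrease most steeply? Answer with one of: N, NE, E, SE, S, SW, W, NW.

SW

Differences from A: to B (Δx, Δy, Δh) = (-70, 0, -0.60); to C = (-70, -90, -1.04).
Determinant of the coordinate differences = (-70)·(-90) − (-70)·0 = 6300.
∂z/∂x = [(-0.60)·(-90) − (-1.04)·0] / 6300 = +0.008571
∂z/∂y = [(-70)·(-1.04) − (-70)·(-0.60)] / 6300 = +0.004889
Steepest decrease is along −∇f = (-0.008571 E, -0.004889 N) → southwest.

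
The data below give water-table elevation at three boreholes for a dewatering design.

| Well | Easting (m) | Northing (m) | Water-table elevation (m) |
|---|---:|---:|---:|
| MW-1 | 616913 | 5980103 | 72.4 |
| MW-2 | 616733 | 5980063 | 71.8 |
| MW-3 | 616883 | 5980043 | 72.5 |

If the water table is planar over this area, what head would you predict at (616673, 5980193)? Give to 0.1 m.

71.1 m

Taking MW-1 as reference: MW-2−MW-1 = (-180, -40, -0.6); MW-3−MW-1 = (-30, -60, +0.1).
Solve a·Δx + b·Δy = Δh: det = (-180)·(-60) − (-30)·(-40) = 9600.
∂h/∂x = [(-0.6)·(-60) − (+0.1)·(-40)] / 9600 = +0.004167
∂h/∂y = [(-180)·(+0.1) − (-30)·(-0.6)] / 9600 = -0.003750
h(616673, 5980193) = 72.4 + (+0.004167)·(-240) + (-0.003750)·(90) = 72.4 -1.000 -0.337 = 71.062 m.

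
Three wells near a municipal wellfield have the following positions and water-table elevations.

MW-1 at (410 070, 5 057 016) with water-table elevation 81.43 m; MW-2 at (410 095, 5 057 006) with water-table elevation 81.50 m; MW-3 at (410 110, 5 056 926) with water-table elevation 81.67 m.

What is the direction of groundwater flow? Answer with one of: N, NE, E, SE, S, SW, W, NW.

Differences from MW-1: to MW-2 (Δx, Δy, Δh) = (25, -10, +0.07); to MW-3 = (40, -90, +0.24).
Determinant of the coordinate differences = 25·(-90) − 40·(-10) = -1850.
∂h/∂x = [(+0.07)·(-90) − (+0.24)·(-10)] / -1850 = +0.002108
∂h/∂y = [25·(+0.24) − 40·(+0.07)] / -1850 = -0.001730
Flow = −∇h = (-0.002108 east, +0.001730 north), which points northwest.

NW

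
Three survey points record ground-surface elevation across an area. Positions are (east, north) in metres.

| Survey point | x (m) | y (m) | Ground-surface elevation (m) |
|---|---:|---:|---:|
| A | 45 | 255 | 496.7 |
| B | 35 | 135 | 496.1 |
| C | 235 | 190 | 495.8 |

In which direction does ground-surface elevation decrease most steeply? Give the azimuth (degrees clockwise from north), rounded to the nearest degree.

With z = a·x + b·y + c and A as origin, the differences give:
  (-10)·a + (-120)·b = -0.6
  190·a + (-65)·b = -0.9
Eliminate b (×(-65) and ×(-120), subtract): 23450·a = -69.00 → a = ∂z/∂x = -0.002942
Back-substitute: b = ∂z/∂y = +0.005245.
Steepest decrease is along −∇f: components (+0.002942 E, -0.005245 N).
Azimuth = atan2(+0.002942, -0.005245) = 150.7° ≈ 151°.

151°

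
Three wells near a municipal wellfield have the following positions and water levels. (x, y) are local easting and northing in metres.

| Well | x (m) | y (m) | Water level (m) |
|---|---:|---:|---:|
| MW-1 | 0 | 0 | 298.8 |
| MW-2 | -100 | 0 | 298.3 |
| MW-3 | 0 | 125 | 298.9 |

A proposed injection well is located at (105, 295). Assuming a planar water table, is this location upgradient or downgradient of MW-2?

∂h/∂x = (298.3 − 298.8) / (-100 − 0) = +0.005000
∂h/∂y = (298.9 − 298.8) / (125 − 0) = +0.0008000
Head at (105, 295) = 298.8 + (+0.005000)·(105) + (+0.0008000)·(295) = 299.56 m.
That is higher than the 298.3 m at MW-2, so the point is upgradient.

upgradient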